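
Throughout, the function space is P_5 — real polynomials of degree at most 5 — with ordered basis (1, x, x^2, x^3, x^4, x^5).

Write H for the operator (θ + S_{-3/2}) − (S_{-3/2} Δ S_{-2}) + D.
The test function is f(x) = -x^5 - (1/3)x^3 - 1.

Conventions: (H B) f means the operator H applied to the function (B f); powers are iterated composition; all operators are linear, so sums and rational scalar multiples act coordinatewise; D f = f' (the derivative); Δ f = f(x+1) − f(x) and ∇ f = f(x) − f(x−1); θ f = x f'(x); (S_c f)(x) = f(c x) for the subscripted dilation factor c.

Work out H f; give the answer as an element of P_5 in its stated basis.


the result is g(x) = (83/32)x^5 - 815x^4 + (8641/8)x^3 - 739x^2 + 252x - 107/3

θ f = -5x^5 - x^3
S_{-3/2} f = (243/32)x^5 + (9/8)x^3 - 1
(θ + S_{-3/2}) f = (83/32)x^5 + (1/8)x^3 - 1
S_{-2} f = 32x^5 + (8/3)x^3 - 1
Δ S_{-2} f = 160x^4 + 320x^3 + 328x^2 + 168x + 104/3
S_{-3/2} Δ S_{-2} f = 810x^4 - 1080x^3 + 738x^2 - 252x + 104/3
(-(S_{-3/2} Δ S_{-2})) f = -810x^4 + 1080x^3 - 738x^2 + 252x - 104/3
D f = -5x^4 - x^2
((θ + S_{-3/2}) − (S_{-3/2} Δ S_{-2}) + D) f = (83/32)x^5 - 815x^4 + (8641/8)x^3 - 739x^2 + 252x - 107/3


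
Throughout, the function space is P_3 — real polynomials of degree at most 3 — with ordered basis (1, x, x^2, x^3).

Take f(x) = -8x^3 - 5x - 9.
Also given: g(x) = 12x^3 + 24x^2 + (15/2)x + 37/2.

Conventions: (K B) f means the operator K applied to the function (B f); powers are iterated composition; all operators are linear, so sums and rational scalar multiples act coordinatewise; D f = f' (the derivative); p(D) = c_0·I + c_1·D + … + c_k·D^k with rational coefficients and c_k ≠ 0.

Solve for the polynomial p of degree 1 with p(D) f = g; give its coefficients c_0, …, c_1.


D^0 f = -8x^3 - 5x - 9
D^1 f = -24x^2 - 5
matching coefficients of g against c_0 f + c_1 Df + … from the top degree down determines the c_i
solution: c_0 = -3/2, c_1 = -1

p(D) = -(3/2)·I − D, i.e. c_0 = -3/2, c_1 = -1


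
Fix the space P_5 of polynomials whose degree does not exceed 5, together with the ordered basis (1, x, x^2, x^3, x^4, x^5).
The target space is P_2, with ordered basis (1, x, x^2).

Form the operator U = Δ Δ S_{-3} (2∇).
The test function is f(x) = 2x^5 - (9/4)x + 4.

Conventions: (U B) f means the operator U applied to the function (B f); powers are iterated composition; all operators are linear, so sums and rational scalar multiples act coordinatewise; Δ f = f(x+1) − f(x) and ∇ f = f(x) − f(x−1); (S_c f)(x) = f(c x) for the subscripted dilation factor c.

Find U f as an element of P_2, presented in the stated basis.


the image equals g(x) = 19440x^2 + 45360x + 29880

∇ f = 10x^4 - 20x^3 + 20x^2 - 10x - 1/4
(2∇) f = 20x^4 - 40x^3 + 40x^2 - 20x - 1/2
S_{-3} (2∇) f = 1620x^4 + 1080x^3 + 360x^2 + 60x - 1/2
Δ S_{-3} (2∇) f = 6480x^3 + 12960x^2 + 10440x + 3120
Δ Δ S_{-3} (2∇) f = 19440x^2 + 45360x + 29880


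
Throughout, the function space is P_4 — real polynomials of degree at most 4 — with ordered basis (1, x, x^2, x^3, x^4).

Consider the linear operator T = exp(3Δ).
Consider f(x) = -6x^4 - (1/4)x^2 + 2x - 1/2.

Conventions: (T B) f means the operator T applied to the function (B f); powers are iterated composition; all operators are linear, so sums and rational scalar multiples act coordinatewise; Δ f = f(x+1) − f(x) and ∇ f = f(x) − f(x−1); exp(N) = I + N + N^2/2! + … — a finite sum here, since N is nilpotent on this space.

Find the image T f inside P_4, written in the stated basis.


order-1 term: -72x^3 - 108x^2 - (147/2)x - 51/4
order-2 term: -324x^2 - 648x - 1521/4
order-3 term: -648x - 972
order-4 term: -486
the series for exp(3Δ) f terminates at order 4
exp(3Δ) f = -6x^4 - 72x^3 - (1729/4)x^2 - (2735/2)x - 3703/2

g(x) = -6x^4 - 72x^3 - (1729/4)x^2 - (2735/2)x - 3703/2


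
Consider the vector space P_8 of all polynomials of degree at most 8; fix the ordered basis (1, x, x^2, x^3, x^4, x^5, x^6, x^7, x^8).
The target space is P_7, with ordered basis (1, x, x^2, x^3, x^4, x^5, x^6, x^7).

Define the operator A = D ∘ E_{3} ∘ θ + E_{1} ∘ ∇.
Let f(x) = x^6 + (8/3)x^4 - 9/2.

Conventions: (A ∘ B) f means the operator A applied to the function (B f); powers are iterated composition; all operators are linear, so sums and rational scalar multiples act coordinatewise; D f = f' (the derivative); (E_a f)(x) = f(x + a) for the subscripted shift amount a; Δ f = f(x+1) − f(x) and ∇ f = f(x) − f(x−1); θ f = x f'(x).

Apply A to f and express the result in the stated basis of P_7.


the result is g(x) = 42x^5 + 555x^4 + (9940/3)x^3 + 10135x^2 + (47246/3)x + 29711/3

θ f = 6x^6 + (32/3)x^4
E_{3} θ f = 6x^6 + 108x^5 + (2462/3)x^4 + 3368x^3 + 7866x^2 + 9900x + 5238
D E_{3} θ f = 36x^5 + 540x^4 + (9848/3)x^3 + 10104x^2 + 15732x + 9900
∇ f = 6x^5 - 15x^4 + (92/3)x^3 - 31x^2 + (50/3)x - 11/3
E_{1} ∇ f = 6x^5 + 15x^4 + (92/3)x^3 + 31x^2 + (50/3)x + 11/3
(D ∘ E_{3} ∘ θ + E_{1} ∘ ∇) f = 42x^5 + 555x^4 + (9940/3)x^3 + 10135x^2 + (47246/3)x + 29711/3


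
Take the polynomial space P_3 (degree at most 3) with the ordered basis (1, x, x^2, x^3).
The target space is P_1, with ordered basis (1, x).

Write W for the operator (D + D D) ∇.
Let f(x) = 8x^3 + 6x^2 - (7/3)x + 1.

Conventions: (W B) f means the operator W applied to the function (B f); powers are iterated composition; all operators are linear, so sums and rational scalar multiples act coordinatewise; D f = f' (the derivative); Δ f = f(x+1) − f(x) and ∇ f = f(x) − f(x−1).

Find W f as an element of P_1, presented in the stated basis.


the result is g(x) = 48x + 36

∇ f = 24x^2 - 12x - 1/3
D ∇ f = 48x - 12
D ∇ f = 48x - 12
D D ∇ f = 48
(D + D D) ∇ f = 48x + 36


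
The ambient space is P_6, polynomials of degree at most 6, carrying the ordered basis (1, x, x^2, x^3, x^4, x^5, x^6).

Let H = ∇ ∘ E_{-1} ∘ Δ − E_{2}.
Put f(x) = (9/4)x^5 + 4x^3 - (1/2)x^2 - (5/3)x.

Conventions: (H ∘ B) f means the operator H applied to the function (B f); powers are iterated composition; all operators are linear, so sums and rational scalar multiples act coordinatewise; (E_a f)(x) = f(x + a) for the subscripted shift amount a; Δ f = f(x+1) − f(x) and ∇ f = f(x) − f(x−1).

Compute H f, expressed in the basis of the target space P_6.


the image equals g(x) = -(9/4)x^5 - (45/2)x^4 - 49x^3 - (677/2)x^2 - (257/6)x - 1147/6

Δ f = (45/4)x^4 + (45/2)x^3 + (69/2)x^2 + (89/4)x + 49/12
E_{-1} Δ f = (45/4)x^4 - (45/2)x^3 + (69/2)x^2 - (97/4)x + 61/12
∇ (E_{-1} ∘ Δ) f = 45x^3 - 135x^2 + (363/2)x - 185/2
E_{2} f = (9/4)x^5 + (45/2)x^4 + 94x^3 + (407/2)x^2 + (673/3)x + 296/3
(-E_{2}) f = -(9/4)x^5 - (45/2)x^4 - 94x^3 - (407/2)x^2 - (673/3)x - 296/3
(∇ ∘ E_{-1} ∘ Δ − E_{2}) f = -(9/4)x^5 - (45/2)x^4 - 49x^3 - (677/2)x^2 - (257/6)x - 1147/6


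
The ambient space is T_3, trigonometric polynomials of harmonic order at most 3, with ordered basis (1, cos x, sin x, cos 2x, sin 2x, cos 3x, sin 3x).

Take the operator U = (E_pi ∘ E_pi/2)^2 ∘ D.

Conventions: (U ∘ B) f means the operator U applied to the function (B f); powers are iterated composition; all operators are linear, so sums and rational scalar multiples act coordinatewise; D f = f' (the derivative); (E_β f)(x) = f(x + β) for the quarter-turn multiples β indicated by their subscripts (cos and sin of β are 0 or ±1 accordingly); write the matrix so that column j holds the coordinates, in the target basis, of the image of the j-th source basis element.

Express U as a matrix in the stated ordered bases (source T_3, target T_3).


image of 1: 0
image of cos x: sin x
image of sin x: -cos x
image of cos 2x: -2sin 2x
image of sin 2x: 2cos 2x
image of cos 3x: 3sin 3x
image of sin 3x: -3cos 3x
each image's coordinates form column j of the matrix

the matrix is [[0, 0, 0, 0, 0, 0, 0]; [0, 0, -1, 0, 0, 0, 0]; [0, 1, 0, 0, 0, 0, 0]; [0, 0, 0, 0, 2, 0, 0]; [0, 0, 0, -2, 0, 0, 0]; [0, 0, 0, 0, 0, 0, -3]; [0, 0, 0, 0, 0, 3, 0]] (rows listed top to bottom)


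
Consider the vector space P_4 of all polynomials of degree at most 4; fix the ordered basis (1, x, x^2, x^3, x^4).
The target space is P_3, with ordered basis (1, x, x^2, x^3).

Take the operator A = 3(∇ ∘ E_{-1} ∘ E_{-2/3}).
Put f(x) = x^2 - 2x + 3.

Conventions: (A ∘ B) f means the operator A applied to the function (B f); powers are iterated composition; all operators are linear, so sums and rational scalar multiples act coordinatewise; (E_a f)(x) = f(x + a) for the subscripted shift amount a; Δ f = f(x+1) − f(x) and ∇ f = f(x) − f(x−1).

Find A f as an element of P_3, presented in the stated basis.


E_{-2/3} f = x^2 - (10/3)x + 43/9
E_{-1} E_{-2/3} f = x^2 - (16/3)x + 82/9
∇ E_{-1} E_{-2/3} f = 2x - 19/3
(3(∇ ∘ E_{-1} ∘ E_{-2/3})) f = 6x - 19

the image equals g(x) = 6x - 19


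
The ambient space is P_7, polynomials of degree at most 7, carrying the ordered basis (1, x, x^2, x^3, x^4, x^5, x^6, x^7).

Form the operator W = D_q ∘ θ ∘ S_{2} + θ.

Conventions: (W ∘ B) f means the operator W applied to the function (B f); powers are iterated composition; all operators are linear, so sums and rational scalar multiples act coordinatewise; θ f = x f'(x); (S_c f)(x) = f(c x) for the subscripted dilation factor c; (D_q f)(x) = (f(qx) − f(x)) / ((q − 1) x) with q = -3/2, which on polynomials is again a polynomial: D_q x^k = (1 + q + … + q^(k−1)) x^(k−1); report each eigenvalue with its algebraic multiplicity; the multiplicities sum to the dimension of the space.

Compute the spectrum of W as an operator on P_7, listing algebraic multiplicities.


image of 1: 0
image of x: x + 2
image of x^2: 2x^2 - 4x
image of x^3: 3x^3 + 42x^2
image of x^4: 4x^4 - 104x^3
image of x^5: 5x^5 + 550x^4
image of x^6: 6x^6 - 1596x^5
image of x^7: 7x^7 + 6482x^6
the matrix is upper triangular; its diagonal is (0, 1, 2, 3, 4, 5, 6, 7)
for a triangular matrix the eigenvalues are the diagonal entries, with algebraic multiplicity their repetition count

λ = 0 (multiplicity 1), λ = 1 (multiplicity 1), λ = 2 (multiplicity 1), λ = 3 (multiplicity 1), λ = 4 (multiplicity 1), λ = 5 (multiplicity 1), λ = 6 (multiplicity 1), λ = 7 (multiplicity 1)


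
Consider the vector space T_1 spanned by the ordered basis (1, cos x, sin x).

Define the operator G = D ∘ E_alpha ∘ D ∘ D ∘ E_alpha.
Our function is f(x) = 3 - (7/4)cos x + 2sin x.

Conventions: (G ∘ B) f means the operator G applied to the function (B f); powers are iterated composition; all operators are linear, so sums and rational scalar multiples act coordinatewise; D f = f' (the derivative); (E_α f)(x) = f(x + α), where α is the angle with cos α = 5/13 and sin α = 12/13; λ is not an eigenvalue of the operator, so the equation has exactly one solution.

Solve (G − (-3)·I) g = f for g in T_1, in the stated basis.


g(x) = 1 - (5341/9640)cos x + (4183/9640)sin x

write g with unknown coordinates in the stated basis and equate coefficients in (G − (-3)·I) g = f
solving from the highest basis element down gives g = 1 - (5341/9640)cos x + (4183/9640)sin x
check: G g = -(847/9640)cos x + (6731/9640)sin x
so G g − (-3)·g = 3 - (7/4)cos x + 2sin x = f ✓


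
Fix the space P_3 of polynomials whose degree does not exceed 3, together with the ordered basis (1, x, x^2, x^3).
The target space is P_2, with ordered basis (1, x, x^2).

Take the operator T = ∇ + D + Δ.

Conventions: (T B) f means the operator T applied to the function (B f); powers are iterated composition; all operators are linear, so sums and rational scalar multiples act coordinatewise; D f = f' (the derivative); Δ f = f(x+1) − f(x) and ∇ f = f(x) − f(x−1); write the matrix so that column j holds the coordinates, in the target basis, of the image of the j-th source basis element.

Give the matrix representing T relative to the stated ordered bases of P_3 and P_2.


image of 1: 0
image of x: 3
image of x^2: 6x
image of x^3: 9x^2 + 2
each image's coordinates form column j of the matrix

the matrix is [[0, 3, 0, 2]; [0, 0, 6, 0]; [0, 0, 0, 9]] (rows listed top to bottom)


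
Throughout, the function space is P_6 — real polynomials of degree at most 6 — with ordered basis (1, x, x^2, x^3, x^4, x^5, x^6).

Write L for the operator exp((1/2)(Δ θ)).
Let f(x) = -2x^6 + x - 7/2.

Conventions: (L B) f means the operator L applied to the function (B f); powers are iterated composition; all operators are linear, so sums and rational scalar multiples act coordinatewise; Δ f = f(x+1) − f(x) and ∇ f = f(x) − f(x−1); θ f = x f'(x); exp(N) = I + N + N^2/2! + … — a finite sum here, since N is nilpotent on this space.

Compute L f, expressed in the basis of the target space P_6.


g(x) = -2x^6 - 36x^5 - 315x^4 - 1530x^3 - 4140x^2 - (11275/2)x - 22695/8

order-1 term: -36x^5 - 90x^4 - 120x^3 - 90x^2 - 36x - 11/2
order-2 term: -225x^4 - 810x^3 - 1260x^2 - 945x - 279
order-3 term: -600x^3 - 2115x^2 - 2655x - 2265/2
order-4 term: -675x^2 - (3465/2)x - 8685/8
order-5 term: -270x - 1233/4
order-6 term: -45/2
the series for exp((1/2)(Δ θ)) f terminates at order 6
exp((1/2)(Δ θ)) f = -2x^6 - 36x^5 - 315x^4 - 1530x^3 - 4140x^2 - (11275/2)x - 22695/8


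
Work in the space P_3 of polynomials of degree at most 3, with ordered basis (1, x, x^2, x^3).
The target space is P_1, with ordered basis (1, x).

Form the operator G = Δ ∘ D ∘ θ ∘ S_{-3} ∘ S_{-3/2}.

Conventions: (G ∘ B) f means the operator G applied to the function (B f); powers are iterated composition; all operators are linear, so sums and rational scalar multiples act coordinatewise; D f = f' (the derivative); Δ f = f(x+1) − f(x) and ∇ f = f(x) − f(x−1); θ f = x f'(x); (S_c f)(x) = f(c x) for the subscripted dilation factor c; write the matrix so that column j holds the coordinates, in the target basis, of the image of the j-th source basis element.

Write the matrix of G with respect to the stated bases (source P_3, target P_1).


image of 1: 0
image of x: 0
image of x^2: 81
image of x^3: (6561/4)x + 6561/8
each image's coordinates form column j of the matrix

the matrix is [[0, 0, 81, 6561/8]; [0, 0, 0, 6561/4]] (rows listed top to bottom)


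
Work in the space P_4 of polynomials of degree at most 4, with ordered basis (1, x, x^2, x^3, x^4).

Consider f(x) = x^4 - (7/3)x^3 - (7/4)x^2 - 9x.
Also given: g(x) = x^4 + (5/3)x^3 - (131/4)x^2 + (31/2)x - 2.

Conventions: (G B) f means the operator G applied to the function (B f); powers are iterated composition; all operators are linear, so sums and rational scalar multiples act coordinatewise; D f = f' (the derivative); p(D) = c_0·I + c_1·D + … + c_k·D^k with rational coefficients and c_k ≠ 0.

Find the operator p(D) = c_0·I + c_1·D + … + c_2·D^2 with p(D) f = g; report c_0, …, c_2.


c_0 = 1, c_1 = 1, c_2 = -2

D^0 f = x^4 - (7/3)x^3 - (7/4)x^2 - 9x
D^1 f = 4x^3 - 7x^2 - (7/2)x - 9
D^2 f = 12x^2 - 14x - 7/2
matching coefficients of g against c_0 f + c_1 Df + … from the top degree down determines the c_i
solution: c_0 = 1, c_1 = 1, c_2 = -2


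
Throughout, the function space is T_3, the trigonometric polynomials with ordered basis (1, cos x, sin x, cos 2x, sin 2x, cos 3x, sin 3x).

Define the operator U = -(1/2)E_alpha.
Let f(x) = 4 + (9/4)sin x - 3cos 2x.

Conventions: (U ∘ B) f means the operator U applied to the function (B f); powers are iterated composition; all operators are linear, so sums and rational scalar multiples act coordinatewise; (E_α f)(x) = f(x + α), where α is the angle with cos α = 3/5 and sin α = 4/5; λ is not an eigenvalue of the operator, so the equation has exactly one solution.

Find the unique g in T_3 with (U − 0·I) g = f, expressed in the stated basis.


write g with unknown coordinates in the stated basis and equate coefficients in (U − 0·I) g = f
solving from the highest basis element down gives g = -8 + (18/5)cos x - (27/10)sin x - (42/25)cos 2x + (144/25)sin 2x
check: U g = 4 + (9/4)sin x - 3cos 2x
so U g − 0·g = 4 + (9/4)sin x - 3cos 2x = f ✓

g(x) = -8 + (18/5)cos x - (27/10)sin x - (42/25)cos 2x + (144/25)sin 2x


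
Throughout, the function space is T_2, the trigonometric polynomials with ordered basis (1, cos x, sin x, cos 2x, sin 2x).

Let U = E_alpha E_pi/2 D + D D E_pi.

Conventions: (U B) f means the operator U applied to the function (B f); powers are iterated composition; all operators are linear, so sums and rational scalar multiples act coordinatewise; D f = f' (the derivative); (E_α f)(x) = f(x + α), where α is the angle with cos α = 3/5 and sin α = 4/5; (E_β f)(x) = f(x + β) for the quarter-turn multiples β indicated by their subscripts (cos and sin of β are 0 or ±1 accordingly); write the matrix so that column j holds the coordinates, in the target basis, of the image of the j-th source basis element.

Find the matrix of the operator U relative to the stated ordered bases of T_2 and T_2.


the matrix is [[0, 0, 0, 0, 0]; [0, 2/5, -4/5, 0, 0]; [0, 4/5, 2/5, 0, 0]; [0, 0, 0, -52/25, 14/25]; [0, 0, 0, -14/25, -52/25]] (rows listed top to bottom)

image of 1: 0
image of cos x: (2/5)cos x + (4/5)sin x
image of sin x: -(4/5)cos x + (2/5)sin x
image of cos 2x: -(52/25)cos 2x - (14/25)sin 2x
image of sin 2x: (14/25)cos 2x - (52/25)sin 2x
each image's coordinates form column j of the matrix


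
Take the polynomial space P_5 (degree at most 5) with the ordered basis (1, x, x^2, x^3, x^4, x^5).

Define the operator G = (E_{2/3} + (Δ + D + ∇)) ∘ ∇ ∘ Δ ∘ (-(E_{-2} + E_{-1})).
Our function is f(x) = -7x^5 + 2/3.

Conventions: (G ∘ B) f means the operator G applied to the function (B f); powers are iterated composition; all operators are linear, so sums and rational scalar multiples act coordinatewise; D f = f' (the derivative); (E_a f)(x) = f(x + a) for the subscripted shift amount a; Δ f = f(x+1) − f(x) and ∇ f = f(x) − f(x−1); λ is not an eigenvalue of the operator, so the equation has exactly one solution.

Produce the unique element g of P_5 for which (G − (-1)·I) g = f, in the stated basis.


write g with unknown coordinates in the stated basis and equate coefficients in (G − (-1)·I) g = f
solving from the highest basis element down gives g = -7x^5 - 280x^3 - 1820x^2 + (9800/3)x - 577412/27
check: G g = 280x^3 + 1820x^2 - (9800/3)x + 577430/27
so G g − (-1)·g = -7x^5 + 2/3 = f ✓

the image equals g(x) = -7x^5 - 280x^3 - 1820x^2 + (9800/3)x - 577412/27


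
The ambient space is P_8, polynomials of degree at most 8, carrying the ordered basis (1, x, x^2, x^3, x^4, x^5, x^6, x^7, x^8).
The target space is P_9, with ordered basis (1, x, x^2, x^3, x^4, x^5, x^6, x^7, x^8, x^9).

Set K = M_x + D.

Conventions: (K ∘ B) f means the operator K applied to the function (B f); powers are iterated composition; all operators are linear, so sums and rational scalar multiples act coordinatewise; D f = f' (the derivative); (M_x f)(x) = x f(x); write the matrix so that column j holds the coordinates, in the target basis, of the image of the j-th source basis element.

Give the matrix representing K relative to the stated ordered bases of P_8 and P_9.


the matrix is [[0, 1, 0, 0, 0, 0, 0, 0, 0]; [1, 0, 2, 0, 0, 0, 0, 0, 0]; [0, 1, 0, 3, 0, 0, 0, 0, 0]; [0, 0, 1, 0, 4, 0, 0, 0, 0]; [0, 0, 0, 1, 0, 5, 0, 0, 0]; [0, 0, 0, 0, 1, 0, 6, 0, 0]; [0, 0, 0, 0, 0, 1, 0, 7, 0]; [0, 0, 0, 0, 0, 0, 1, 0, 8]; [0, 0, 0, 0, 0, 0, 0, 1, 0]; [0, 0, 0, 0, 0, 0, 0, 0, 1]] (rows listed top to bottom)

image of 1: x
image of x: x^2 + 1
image of x^2: x^3 + 2x
image of x^3: x^4 + 3x^2
image of x^4: x^5 + 4x^3
image of x^5: x^6 + 5x^4
image of x^6: x^7 + 6x^5
image of x^7: x^8 + 7x^6
image of x^8: x^9 + 8x^7
each image's coordinates form column j of the matrix


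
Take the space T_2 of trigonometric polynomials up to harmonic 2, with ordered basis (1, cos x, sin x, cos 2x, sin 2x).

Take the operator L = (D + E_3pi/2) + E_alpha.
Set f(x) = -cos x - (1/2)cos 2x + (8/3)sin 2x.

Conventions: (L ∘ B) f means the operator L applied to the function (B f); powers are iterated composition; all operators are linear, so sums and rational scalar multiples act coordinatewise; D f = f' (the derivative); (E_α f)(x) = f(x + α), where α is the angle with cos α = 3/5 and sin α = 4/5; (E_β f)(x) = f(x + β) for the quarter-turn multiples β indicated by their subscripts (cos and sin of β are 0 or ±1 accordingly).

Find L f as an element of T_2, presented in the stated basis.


the result is g(x) = -(3/5)cos x + (4/5)sin x + (128/15)cos 2x - (29/15)sin 2x

D f = sin x + (16/3)cos 2x + sin 2x
E_3pi/2 f = -sin x + (1/2)cos 2x - (8/3)sin 2x
(D + E_3pi/2) f = (35/6)cos 2x - (5/3)sin 2x
E_alpha f = -(3/5)cos x + (4/5)sin x + (27/10)cos 2x - (4/15)sin 2x
((D + E_3pi/2) + E_alpha) f = -(3/5)cos x + (4/5)sin x + (128/15)cos 2x - (29/15)sin 2x


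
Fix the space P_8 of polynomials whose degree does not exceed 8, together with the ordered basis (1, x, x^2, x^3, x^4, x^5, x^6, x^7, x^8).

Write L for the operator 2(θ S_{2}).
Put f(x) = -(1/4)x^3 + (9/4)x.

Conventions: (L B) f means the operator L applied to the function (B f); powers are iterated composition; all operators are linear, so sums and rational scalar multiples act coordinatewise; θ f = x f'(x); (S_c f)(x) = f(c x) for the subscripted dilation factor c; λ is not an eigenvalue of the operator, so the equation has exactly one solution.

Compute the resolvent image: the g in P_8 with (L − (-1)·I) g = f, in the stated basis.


g(x) = -(1/196)x^3 + (9/20)x

write g with unknown coordinates in the stated basis and equate coefficients in (L − (-1)·I) g = f
solving from the highest basis element down gives g = -(1/196)x^3 + (9/20)x
check: L g = -(12/49)x^3 + (9/5)x
so L g − (-1)·g = -(1/4)x^3 + (9/4)x = f ✓


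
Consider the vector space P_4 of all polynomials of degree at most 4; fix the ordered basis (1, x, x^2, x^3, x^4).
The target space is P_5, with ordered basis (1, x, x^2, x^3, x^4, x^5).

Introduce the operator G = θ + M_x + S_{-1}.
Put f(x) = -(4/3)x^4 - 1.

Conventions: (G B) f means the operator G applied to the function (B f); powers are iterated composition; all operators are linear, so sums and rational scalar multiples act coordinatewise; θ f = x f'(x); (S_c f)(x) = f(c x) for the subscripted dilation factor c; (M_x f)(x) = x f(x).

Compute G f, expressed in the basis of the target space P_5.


θ f = -(16/3)x^4
M_x f = -(4/3)x^5 - x
S_{-1} f = -(4/3)x^4 - 1
(θ + M_x + S_{-1}) f = -(4/3)x^5 - (20/3)x^4 - x - 1

the image equals g(x) = -(4/3)x^5 - (20/3)x^4 - x - 1


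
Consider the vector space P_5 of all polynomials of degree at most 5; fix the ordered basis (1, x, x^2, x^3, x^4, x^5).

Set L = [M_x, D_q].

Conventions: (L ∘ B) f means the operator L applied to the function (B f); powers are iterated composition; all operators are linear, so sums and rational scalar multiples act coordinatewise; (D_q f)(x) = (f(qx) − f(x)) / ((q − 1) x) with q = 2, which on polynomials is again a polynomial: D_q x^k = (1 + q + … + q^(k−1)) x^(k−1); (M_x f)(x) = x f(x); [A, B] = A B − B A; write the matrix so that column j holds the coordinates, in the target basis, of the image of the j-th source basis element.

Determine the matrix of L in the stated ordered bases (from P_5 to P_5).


image of 1: -1
image of x: -2x
image of x^2: -4x^2
image of x^3: -8x^3
image of x^4: -16x^4
image of x^5: -32x^5
each image's coordinates form column j of the matrix

the matrix is [[-1, 0, 0, 0, 0, 0]; [0, -2, 0, 0, 0, 0]; [0, 0, -4, 0, 0, 0]; [0, 0, 0, -8, 0, 0]; [0, 0, 0, 0, -16, 0]; [0, 0, 0, 0, 0, -32]] (rows listed top to bottom)


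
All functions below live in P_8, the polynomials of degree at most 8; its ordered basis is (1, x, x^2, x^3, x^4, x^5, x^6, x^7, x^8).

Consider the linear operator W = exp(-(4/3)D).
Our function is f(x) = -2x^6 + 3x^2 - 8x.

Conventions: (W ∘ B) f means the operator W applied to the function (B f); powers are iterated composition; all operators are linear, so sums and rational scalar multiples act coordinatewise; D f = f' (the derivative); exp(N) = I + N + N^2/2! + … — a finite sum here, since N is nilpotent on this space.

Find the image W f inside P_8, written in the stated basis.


order-1 term: 16x^5 - 8x + 32/3
order-2 term: -(160/3)x^4 + 16/3
order-3 term: (2560/27)x^3
order-4 term: -(2560/27)x^2
order-5 term: (4096/81)x
order-6 term: -8192/729
the series for exp(-(4/3)D) f terminates at order 6
exp(-(4/3)D) f = -2x^6 + 16x^5 - (160/3)x^4 + (2560/27)x^3 - (2479/27)x^2 + (2800/81)x + 3472/729

the result is g(x) = -2x^6 + 16x^5 - (160/3)x^4 + (2560/27)x^3 - (2479/27)x^2 + (2800/81)x + 3472/729


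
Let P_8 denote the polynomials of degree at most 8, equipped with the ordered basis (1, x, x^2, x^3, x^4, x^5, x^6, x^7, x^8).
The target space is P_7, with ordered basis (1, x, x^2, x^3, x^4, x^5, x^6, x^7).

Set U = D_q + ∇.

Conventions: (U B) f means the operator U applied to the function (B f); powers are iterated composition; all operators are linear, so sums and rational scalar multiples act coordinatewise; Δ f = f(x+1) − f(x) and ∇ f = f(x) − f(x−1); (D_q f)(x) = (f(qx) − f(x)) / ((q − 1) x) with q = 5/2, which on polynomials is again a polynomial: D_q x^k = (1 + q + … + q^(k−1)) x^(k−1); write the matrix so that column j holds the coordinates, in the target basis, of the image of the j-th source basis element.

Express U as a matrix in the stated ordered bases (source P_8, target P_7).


image of 1: 0
image of x: 2
image of x^2: (11/2)x - 1
image of x^3: (51/4)x^2 - 3x + 1
image of x^4: (235/8)x^3 - 6x^2 + 4x - 1
image of x^5: (1111/16)x^4 - 10x^3 + 10x^2 - 5x + 1
image of x^6: (5379/32)x^5 - 15x^4 + 20x^3 - 15x^2 + 6x - 1
image of x^7: (26447/64)x^6 - 21x^5 + 35x^4 - 35x^3 + 21x^2 - 7x + 1
image of x^8: (131147/128)x^7 - 28x^6 + 56x^5 - 70x^4 + 56x^3 - 28x^2 + 8x - 1
each image's coordinates form column j of the matrix

the matrix is [[0, 2, -1, 1, -1, 1, -1, 1, -1]; [0, 0, 11/2, -3, 4, -5, 6, -7, 8]; [0, 0, 0, 51/4, -6, 10, -15, 21, -28]; [0, 0, 0, 0, 235/8, -10, 20, -35, 56]; [0, 0, 0, 0, 0, 1111/16, -15, 35, -70]; [0, 0, 0, 0, 0, 0, 5379/32, -21, 56]; [0, 0, 0, 0, 0, 0, 0, 26447/64, -28]; [0, 0, 0, 0, 0, 0, 0, 0, 131147/128]] (rows listed top to bottom)


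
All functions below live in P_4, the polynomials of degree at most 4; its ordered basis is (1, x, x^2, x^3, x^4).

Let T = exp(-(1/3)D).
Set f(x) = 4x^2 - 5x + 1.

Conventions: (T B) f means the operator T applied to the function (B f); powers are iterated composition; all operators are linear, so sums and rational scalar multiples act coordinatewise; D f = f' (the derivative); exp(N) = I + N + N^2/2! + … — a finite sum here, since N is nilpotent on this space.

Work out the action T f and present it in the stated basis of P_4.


the image equals g(x) = 4x^2 - (23/3)x + 28/9

order-1 term: -(8/3)x + 5/3
order-2 term: 4/9
the series for exp(-(1/3)D) f terminates at order 2
exp(-(1/3)D) f = 4x^2 - (23/3)x + 28/9


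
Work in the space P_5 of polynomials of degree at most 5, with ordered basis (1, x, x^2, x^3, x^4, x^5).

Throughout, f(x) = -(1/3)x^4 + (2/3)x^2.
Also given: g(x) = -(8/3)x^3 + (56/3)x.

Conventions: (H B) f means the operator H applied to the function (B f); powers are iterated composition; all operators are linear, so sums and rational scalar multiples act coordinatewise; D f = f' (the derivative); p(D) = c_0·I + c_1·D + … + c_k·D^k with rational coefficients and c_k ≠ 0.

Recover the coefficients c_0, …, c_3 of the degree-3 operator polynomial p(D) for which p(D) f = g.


D^0 f = -(1/3)x^4 + (2/3)x^2
D^1 f = -(4/3)x^3 + (4/3)x
D^2 f = -4x^2 + 4/3
D^3 f = -8x
matching coefficients of g against c_0 f + c_1 Df + … from the top degree down determines the c_i
solution: c_0 = 0, c_1 = 2, c_2 = 0, c_3 = -2

p(D) = 2·D − 2·D^3, i.e. c_0 = 0, c_1 = 2, c_2 = 0, c_3 = -2


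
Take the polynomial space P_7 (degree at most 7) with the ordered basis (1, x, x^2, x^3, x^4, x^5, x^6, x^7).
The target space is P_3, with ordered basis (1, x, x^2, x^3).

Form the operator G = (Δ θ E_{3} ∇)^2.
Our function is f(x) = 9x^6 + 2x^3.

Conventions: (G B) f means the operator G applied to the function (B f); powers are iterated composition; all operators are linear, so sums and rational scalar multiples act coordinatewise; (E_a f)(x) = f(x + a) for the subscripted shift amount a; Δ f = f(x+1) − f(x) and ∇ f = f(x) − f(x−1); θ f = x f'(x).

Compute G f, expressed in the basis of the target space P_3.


∇ f = 54x^5 - 135x^4 + 180x^3 - 129x^2 + 48x - 7
E_{3} ∇ f = 54x^5 + 675x^4 + 3420x^3 + 8781x^2 + 11424x + 6023
θ E_{3} ∇ f = 270x^5 + 2700x^4 + 10260x^3 + 17562x^2 + 11424x
Δ θ E_{3} ∇ f = 1350x^4 + 13500x^3 + 49680x^2 + 78054x + 42216
∇ (Δ θ E_{3} ∇) f = 5400x^3 + 32400x^2 + 64260x + 40524
E_{3} ∇ (Δ θ E_{3} ∇) f = 5400x^3 + 81000x^2 + 404460x + 670704
θ E_{3} ∇ (Δ θ E_{3} ∇) f = 16200x^3 + 162000x^2 + 404460x
Δ θ E_{3} ∇ (Δ θ E_{3} ∇) f = 48600x^2 + 372600x + 582660

the result is g(x) = 48600x^2 + 372600x + 582660


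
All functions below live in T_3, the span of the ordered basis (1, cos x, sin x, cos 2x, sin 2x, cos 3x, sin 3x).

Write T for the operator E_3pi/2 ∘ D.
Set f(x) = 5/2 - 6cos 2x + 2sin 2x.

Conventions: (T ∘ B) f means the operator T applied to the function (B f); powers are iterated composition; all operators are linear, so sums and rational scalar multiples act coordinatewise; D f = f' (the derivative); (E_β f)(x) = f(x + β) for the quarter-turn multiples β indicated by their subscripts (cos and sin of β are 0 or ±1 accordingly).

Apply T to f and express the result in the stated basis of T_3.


the image equals g(x) = -4cos 2x - 12sin 2x

D f = 4cos 2x + 12sin 2x
E_3pi/2 D f = -4cos 2x - 12sin 2x


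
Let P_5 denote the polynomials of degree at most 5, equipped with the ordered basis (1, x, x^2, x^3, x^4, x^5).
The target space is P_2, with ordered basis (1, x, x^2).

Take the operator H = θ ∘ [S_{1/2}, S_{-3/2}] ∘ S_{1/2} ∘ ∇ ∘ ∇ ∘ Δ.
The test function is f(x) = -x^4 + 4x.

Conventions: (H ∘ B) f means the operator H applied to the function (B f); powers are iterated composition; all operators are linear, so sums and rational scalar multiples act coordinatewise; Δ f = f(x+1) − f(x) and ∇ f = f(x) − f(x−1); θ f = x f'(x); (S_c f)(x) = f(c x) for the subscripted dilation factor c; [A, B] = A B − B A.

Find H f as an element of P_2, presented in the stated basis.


the image equals g(x) = 0

Δ f = -4x^3 - 6x^2 - 4x + 3
∇ Δ f = -12x^2 - 2
∇ ∇ Δ f = -24x + 12
S_{1/2} ∇ ∇ Δ f = -12x + 12
S_{-3/2} (S_{1/2} ∘ ∇ ∘ ∇ ∘ Δ) f = 18x + 12
S_{1/2} S_{-3/2} (S_{1/2} ∘ ∇ ∘ ∇ ∘ Δ) f = 9x + 12
S_{1/2} (S_{1/2} ∘ ∇ ∘ ∇ ∘ Δ) f = -6x + 12
S_{-3/2} S_{1/2} (S_{1/2} ∘ ∇ ∘ ∇ ∘ Δ) f = 9x + 12
[S_{1/2}, S_{-3/2}] (S_{1/2} ∘ ∇ ∘ ∇ ∘ Δ) f = 0
θ [S_{1/2}, S_{-3/2}] (S_{1/2} ∘ ∇ ∘ ∇ ∘ Δ) f = 0


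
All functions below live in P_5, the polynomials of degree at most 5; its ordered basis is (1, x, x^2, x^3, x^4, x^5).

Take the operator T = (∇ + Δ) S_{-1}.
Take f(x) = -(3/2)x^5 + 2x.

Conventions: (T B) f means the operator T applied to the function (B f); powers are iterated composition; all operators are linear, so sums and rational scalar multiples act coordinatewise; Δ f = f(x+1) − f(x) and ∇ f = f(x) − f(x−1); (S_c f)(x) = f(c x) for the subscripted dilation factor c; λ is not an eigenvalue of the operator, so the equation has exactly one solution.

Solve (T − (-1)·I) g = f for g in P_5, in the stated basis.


the image equals g(x) = -(3/2)x^5 - 15x^4 + 120x^3 + 690x^2 - 2638x - 5039

write g with unknown coordinates in the stated basis and equate coefficients in (T − (-1)·I) g = f
solving from the highest basis element down gives g = -(3/2)x^5 - 15x^4 + 120x^3 + 690x^2 - 2638x - 5039
check: T g = 15x^4 - 120x^3 - 690x^2 + 2640x + 5039
so T g − (-1)·g = -(3/2)x^5 + 2x = f ✓


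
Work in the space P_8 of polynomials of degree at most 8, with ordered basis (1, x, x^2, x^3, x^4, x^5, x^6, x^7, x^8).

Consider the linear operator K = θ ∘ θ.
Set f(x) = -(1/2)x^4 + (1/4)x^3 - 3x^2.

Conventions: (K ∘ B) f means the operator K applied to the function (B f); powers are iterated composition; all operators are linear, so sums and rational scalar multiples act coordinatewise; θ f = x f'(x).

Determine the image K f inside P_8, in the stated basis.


the result is g(x) = -8x^4 + (9/4)x^3 - 12x^2

θ f = -2x^4 + (3/4)x^3 - 6x^2
θ θ f = -8x^4 + (9/4)x^3 - 12x^2


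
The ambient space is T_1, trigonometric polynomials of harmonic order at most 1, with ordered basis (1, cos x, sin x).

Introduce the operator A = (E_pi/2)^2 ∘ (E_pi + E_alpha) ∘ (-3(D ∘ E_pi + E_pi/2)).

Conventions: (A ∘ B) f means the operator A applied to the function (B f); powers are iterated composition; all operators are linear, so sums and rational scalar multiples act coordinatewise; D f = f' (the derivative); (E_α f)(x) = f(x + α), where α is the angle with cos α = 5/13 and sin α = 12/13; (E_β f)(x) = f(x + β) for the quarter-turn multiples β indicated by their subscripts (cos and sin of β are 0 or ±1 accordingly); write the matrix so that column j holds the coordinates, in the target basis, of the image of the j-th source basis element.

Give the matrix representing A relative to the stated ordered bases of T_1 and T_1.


image of 1: -6
image of cos x: 0
image of sin x: 0
each image's coordinates form column j of the matrix

the matrix is [[-6, 0, 0]; [0, 0, 0]; [0, 0, 0]] (rows listed top to bottom)


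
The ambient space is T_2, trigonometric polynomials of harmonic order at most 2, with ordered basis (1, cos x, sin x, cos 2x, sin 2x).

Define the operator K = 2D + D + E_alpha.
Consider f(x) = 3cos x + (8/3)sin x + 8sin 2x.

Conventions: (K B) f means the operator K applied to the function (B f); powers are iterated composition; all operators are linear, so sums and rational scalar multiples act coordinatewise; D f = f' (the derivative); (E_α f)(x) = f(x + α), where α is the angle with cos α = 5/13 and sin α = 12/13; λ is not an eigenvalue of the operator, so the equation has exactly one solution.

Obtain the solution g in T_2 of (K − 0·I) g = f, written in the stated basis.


write g with unknown coordinates in the stated basis and equate coefficients in (K − 0·I) g = f
solving from the highest basis element down gives g = -(121/202)cos x + (499/606)sin x - (1296/1099)cos 2x - (136/1099)sin 2x
check: K g = 3cos x + (8/3)sin x + 8sin 2x
so K g − 0·g = 3cos x + (8/3)sin x + 8sin 2x = f ✓

g(x) = -(121/202)cos x + (499/606)sin x - (1296/1099)cos 2x - (136/1099)sin 2x


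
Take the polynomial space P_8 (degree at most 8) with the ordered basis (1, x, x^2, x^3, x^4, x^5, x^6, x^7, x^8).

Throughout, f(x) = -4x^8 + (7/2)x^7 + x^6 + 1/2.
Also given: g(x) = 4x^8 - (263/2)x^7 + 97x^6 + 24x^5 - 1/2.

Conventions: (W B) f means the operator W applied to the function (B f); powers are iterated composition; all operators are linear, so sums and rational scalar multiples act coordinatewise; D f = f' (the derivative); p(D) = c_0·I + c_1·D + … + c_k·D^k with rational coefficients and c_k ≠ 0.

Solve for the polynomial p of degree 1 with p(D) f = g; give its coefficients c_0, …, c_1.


p(D) = -I + 4·D, i.e. c_0 = -1, c_1 = 4

D^0 f = -4x^8 + (7/2)x^7 + x^6 + 1/2
D^1 f = -32x^7 + (49/2)x^6 + 6x^5
matching coefficients of g against c_0 f + c_1 Df + … from the top degree down determines the c_i
solution: c_0 = -1, c_1 = 4


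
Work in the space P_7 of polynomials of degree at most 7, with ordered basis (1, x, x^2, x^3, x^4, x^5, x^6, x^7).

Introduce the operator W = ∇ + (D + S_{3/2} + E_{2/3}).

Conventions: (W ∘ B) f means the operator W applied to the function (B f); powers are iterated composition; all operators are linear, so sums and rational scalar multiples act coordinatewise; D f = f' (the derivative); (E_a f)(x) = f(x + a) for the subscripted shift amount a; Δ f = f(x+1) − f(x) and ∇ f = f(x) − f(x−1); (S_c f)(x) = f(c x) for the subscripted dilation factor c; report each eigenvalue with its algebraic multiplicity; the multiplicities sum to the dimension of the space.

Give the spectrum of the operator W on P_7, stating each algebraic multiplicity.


image of 1: 2
image of x: (5/2)x + 8/3
image of x^2: (13/4)x^2 + (16/3)x - 5/9
image of x^3: (35/8)x^3 + 8x^2 - (5/3)x + 35/27
image of x^4: (97/16)x^4 + (32/3)x^3 - (10/3)x^2 + (140/27)x - 65/81
image of x^5: (275/32)x^5 + (40/3)x^4 - (50/9)x^3 + (350/27)x^2 - (325/81)x + 275/243
image of x^6: (793/64)x^6 + 16x^5 - (25/3)x^4 + (700/27)x^3 - (325/27)x^2 + (550/81)x - 665/729
image of x^7: (2315/128)x^7 + (56/3)x^6 - (35/3)x^5 + (1225/27)x^4 - (2275/81)x^3 + (1925/81)x^2 - (4655/729)x + 2315/2187
the matrix is upper triangular; its diagonal is (2, 5/2, 13/4, 35/8, 97/16, 275/32, 793/64, 2315/128)
for a triangular matrix the eigenvalues are the diagonal entries, with algebraic multiplicity their repetition count

λ = 2 (multiplicity 1), λ = 5/2 (multiplicity 1), λ = 13/4 (multiplicity 1), λ = 35/8 (multiplicity 1), λ = 97/16 (multiplicity 1), λ = 275/32 (multiplicity 1), λ = 793/64 (multiplicity 1), λ = 2315/128 (multiplicity 1)


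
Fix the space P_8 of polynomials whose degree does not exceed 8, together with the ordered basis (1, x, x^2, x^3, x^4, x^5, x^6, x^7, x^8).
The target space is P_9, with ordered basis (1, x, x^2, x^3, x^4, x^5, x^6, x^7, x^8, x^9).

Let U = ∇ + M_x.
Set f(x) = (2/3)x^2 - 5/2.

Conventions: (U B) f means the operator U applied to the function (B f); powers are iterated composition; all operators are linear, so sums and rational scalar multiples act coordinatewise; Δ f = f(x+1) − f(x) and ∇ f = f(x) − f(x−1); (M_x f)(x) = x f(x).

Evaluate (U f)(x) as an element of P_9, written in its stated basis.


the result is g(x) = (2/3)x^3 - (7/6)x - 2/3

∇ f = (4/3)x - 2/3
M_x f = (2/3)x^3 - (5/2)x
(∇ + M_x) f = (2/3)x^3 - (7/6)x - 2/3


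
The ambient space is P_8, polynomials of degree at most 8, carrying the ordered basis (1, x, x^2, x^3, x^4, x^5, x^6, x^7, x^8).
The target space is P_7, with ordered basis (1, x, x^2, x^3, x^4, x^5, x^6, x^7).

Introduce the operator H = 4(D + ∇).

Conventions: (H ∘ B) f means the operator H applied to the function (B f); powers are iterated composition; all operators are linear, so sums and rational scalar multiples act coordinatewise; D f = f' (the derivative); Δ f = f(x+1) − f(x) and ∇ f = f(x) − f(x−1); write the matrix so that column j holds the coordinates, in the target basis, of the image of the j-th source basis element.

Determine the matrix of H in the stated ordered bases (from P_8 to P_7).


image of 1: 0
image of x: 8
image of x^2: 16x - 4
image of x^3: 24x^2 - 12x + 4
image of x^4: 32x^3 - 24x^2 + 16x - 4
image of x^5: 40x^4 - 40x^3 + 40x^2 - 20x + 4
image of x^6: 48x^5 - 60x^4 + 80x^3 - 60x^2 + 24x - 4
image of x^7: 56x^6 - 84x^5 + 140x^4 - 140x^3 + 84x^2 - 28x + 4
image of x^8: 64x^7 - 112x^6 + 224x^5 - 280x^4 + 224x^3 - 112x^2 + 32x - 4
each image's coordinates form column j of the matrix

the matrix is [[0, 8, -4, 4, -4, 4, -4, 4, -4]; [0, 0, 16, -12, 16, -20, 24, -28, 32]; [0, 0, 0, 24, -24, 40, -60, 84, -112]; [0, 0, 0, 0, 32, -40, 80, -140, 224]; [0, 0, 0, 0, 0, 40, -60, 140, -280]; [0, 0, 0, 0, 0, 0, 48, -84, 224]; [0, 0, 0, 0, 0, 0, 0, 56, -112]; [0, 0, 0, 0, 0, 0, 0, 0, 64]] (rows listed top to bottom)


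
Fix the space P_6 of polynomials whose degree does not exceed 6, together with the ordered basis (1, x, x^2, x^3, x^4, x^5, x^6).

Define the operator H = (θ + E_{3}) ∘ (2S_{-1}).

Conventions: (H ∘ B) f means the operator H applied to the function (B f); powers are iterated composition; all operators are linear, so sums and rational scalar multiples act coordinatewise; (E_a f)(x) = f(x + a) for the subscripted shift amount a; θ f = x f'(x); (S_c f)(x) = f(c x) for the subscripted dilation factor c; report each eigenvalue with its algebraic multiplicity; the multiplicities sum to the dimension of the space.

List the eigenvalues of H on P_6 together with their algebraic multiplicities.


image of 1: 2
image of x: -4x - 6
image of x^2: 6x^2 + 12x + 18
image of x^3: -8x^3 - 18x^2 - 54x - 54
image of x^4: 10x^4 + 24x^3 + 108x^2 + 216x + 162
image of x^5: -12x^5 - 30x^4 - 180x^3 - 540x^2 - 810x - 486
image of x^6: 14x^6 + 36x^5 + 270x^4 + 1080x^3 + 2430x^2 + 2916x + 1458
the matrix is upper triangular; its diagonal is (2, -4, 6, -8, 10, -12, 14)
for a triangular matrix the eigenvalues are the diagonal entries, with algebraic multiplicity their repetition count

λ = -12 (multiplicity 1), λ = -8 (multiplicity 1), λ = -4 (multiplicity 1), λ = 2 (multiplicity 1), λ = 6 (multiplicity 1), λ = 10 (multiplicity 1), λ = 14 (multiplicity 1)
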